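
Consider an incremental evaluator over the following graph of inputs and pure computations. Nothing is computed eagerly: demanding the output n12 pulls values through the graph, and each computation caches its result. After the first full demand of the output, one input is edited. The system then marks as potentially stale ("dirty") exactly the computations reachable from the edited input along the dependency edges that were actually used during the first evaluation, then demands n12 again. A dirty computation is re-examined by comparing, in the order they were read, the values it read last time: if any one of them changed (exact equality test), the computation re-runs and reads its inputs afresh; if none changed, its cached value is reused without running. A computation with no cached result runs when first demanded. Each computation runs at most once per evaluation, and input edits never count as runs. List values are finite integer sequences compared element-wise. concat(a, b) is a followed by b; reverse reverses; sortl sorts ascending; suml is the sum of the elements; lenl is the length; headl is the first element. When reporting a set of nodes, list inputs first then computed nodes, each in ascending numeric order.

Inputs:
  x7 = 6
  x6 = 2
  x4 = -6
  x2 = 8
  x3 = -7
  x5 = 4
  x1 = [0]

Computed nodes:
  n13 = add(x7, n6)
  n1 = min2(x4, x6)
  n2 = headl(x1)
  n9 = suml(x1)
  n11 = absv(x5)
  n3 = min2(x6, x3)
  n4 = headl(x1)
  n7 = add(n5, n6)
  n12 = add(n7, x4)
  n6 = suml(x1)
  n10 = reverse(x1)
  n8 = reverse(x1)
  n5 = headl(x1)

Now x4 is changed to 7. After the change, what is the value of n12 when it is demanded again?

Initial pass — values computed on the first demand:
  n5 = headl([0]) = 0
  n6 = suml([0]) = 0
  n7 = add(0, 0) = 0
  n12 = add(0, -6) = -6

Second demand — change propagation:
  n12: re-runs because x4 -6->7; new result 7.

n12 now evaluates to 7.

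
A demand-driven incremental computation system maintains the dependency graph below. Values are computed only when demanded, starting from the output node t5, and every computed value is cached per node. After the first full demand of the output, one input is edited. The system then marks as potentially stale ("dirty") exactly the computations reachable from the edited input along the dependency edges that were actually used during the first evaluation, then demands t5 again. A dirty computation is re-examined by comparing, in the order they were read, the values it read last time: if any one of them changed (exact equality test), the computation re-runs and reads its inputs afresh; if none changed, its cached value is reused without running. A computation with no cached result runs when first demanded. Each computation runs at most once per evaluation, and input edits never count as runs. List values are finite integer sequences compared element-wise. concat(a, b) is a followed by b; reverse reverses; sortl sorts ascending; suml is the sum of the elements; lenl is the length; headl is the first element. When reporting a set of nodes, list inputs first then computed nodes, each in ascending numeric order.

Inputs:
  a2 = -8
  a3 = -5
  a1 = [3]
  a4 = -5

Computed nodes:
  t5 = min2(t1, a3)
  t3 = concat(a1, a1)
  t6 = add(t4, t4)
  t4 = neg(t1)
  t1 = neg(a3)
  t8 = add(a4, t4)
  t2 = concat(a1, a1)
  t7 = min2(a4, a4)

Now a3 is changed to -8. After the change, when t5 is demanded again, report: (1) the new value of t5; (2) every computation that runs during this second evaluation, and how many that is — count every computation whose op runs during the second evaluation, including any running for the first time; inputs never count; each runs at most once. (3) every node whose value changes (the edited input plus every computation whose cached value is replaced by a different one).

First evaluation (everything demanded from the output):
  t1 = neg(-5) = 5
  t5 = min2(5, -5) = -5

Propagation after the edit:
  t1: runs — a3 -5->-8; result 8.
  t5: runs — t1 5->8; a3 -5->-8; result -8.

New value of t5: -8.
Computations that run: t1, t5 — 2 in total.
Values that change: a3, t1, t5.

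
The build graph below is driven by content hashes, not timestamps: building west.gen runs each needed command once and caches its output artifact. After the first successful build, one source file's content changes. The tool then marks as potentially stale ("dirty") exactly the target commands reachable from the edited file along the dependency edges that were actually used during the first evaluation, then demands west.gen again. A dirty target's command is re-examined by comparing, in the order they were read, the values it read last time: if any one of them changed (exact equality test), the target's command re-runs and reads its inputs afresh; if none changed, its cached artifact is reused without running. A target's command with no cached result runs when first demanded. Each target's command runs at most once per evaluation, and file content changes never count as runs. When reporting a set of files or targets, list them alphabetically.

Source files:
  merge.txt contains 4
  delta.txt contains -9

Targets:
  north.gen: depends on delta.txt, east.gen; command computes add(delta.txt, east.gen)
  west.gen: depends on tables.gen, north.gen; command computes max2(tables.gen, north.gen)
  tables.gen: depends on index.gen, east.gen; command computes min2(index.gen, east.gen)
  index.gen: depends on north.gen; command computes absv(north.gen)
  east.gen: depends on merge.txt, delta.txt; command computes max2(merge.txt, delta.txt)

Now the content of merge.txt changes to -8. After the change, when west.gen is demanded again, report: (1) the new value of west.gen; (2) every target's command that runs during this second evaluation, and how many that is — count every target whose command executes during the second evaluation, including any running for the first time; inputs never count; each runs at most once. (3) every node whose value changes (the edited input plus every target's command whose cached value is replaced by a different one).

Initial pass — values computed on the first demand:
  east.gen = max2(4, -9) = 4
  north.gen = add(-9, 4) = -5
  index.gen = absv(-5) = 5
  tables.gen = min2(5, 4) = 4
  west.gen = max2(4, -5) = 4

Second demand — change propagation:
  east.gen: re-runs because merge.txt 4->-8; new result -8.
  north.gen: re-runs because east.gen 4->-8; new result -17.
  index.gen: re-runs because north.gen -5->-17; new result 17.
  tables.gen: re-runs because index.gen 5->17; east.gen 4->-8; new result -8.
  west.gen: re-runs because tables.gen 4->-8; north.gen -5->-17; new result -8.

west.gen now evaluates to -8.
Run set: east.gen, index.gen, north.gen, tables.gen, west.gen (5 run).
Changed values: east.gen, index.gen, merge.txt, north.gen, tables.gen, west.gen.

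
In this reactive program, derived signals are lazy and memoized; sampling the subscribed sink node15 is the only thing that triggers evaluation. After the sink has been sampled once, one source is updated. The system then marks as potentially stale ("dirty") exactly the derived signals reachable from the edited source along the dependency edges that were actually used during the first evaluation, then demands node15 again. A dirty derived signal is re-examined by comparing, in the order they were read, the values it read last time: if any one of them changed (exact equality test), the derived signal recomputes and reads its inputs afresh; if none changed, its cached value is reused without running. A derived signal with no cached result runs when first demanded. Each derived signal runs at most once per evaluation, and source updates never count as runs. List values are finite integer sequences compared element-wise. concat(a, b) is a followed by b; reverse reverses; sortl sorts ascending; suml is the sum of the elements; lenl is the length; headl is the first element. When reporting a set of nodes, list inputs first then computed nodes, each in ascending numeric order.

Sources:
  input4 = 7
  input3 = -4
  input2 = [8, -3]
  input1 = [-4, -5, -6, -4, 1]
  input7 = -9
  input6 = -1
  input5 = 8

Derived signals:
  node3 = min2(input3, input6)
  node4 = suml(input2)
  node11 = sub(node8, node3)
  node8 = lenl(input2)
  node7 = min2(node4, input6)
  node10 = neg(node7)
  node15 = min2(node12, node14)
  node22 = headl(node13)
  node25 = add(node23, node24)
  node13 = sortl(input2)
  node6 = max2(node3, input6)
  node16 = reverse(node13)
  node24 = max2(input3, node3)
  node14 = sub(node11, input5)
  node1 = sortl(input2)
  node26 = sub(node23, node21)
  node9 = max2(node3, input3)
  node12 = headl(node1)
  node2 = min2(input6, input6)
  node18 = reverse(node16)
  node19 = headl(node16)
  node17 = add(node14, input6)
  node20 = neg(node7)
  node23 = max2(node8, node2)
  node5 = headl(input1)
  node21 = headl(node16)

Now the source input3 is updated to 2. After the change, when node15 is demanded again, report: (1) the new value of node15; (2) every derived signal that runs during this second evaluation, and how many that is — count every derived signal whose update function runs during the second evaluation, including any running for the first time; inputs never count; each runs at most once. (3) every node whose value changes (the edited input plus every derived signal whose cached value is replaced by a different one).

Demanding node15 again yields -5.
4 derived signals run: node3, node11, node14, node15.
The nodes whose values change: input3, node3, node11, node14, node15.

First demand of the output computes:
  node1 = sortl([8, -3]) = [-3, 8]
  node3 = min2(-4, -1) = -4
  node8 = lenl([8, -3]) = 2
  node11 = sub(2, -4) = 6
  node12 = headl([-3, 8]) = -3
  node14 = sub(6, 8) = -2
  node15 = min2(-3, -2) = -3

After the edit, cleaning proceeds:
  node3: a read changed (input3 -4->2) — executes, giving -1.
  node11: a read changed (node3 -4->-1) — executes, giving 3.
  node14: a read changed (node11 6->3) — executes, giving -5.
  node15: a read changed (node14 -2->-5) — executes, giving -5.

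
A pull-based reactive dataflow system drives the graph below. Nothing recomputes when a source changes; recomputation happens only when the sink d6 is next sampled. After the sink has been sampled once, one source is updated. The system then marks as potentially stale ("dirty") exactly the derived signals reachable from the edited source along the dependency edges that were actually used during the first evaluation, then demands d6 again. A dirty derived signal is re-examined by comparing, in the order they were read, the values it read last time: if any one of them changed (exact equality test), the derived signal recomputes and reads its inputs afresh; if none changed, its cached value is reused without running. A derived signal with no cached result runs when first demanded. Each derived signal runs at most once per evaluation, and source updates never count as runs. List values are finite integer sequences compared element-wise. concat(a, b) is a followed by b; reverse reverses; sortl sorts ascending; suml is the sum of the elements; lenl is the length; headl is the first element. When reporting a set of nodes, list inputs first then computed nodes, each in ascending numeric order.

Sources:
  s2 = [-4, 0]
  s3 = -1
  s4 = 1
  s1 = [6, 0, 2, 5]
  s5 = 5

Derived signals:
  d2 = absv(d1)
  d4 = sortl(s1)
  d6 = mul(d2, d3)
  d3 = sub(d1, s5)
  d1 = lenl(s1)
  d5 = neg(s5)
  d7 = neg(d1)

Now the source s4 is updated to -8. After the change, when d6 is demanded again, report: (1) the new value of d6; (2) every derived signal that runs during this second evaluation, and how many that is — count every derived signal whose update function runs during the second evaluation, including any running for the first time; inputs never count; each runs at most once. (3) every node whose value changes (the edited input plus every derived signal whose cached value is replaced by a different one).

First evaluation (everything demanded from the output):
  d1 = lenl([6, 0, 2, 5]) = 4
  d2 = absv(4) = 4
  d3 = sub(4, 5) = -1
  d6 = mul(4, -1) = -4

Propagation after the edit:
  s4 feeds no computation that the output demands — nothing is marked dirty and nothing runs.

Key observation: s4 is never demanded by the output, so the edit triggers no recomputation at all.

New value of d6: -4.
Derived signals that run: none — 0 in total.
Values that change: s4.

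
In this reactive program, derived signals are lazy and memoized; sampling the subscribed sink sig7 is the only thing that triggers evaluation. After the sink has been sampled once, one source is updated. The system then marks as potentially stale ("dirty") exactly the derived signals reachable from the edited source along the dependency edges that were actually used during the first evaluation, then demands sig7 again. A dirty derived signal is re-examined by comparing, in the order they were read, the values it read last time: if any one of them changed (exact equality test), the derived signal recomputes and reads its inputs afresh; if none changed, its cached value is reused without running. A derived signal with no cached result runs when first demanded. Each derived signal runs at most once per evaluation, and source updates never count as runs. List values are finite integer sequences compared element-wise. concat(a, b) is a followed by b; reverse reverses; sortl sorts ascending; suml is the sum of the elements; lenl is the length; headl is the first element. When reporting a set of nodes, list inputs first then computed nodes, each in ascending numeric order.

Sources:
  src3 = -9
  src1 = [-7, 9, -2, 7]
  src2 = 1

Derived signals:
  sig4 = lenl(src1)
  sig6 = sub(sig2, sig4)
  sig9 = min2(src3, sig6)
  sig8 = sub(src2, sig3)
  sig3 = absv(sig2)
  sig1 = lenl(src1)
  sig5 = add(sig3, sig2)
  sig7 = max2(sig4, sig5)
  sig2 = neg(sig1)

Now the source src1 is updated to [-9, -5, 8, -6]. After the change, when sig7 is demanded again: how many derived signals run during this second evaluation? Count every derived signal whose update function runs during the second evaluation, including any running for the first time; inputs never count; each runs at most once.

2 derived signals run: sig1, sig4.
Note where the cutoff bites: sig2 is checked, finds nothing changed, and keeps its cache.

First demand of the output computes:
  sig1 = lenl([-7, 9, -2, 7]) = 4
  sig2 = neg(4) = -4
  sig3 = absv(-4) = 4
  sig4 = lenl([-7, 9, -2, 7]) = 4
  sig5 = add(4, -4) = 0
  sig7 = max2(4, 0) = 4

After the edit, cleaning proceeds:
  sig1: a read changed (src1 [-7, 9, -2, 7]->[-9, -5, 8, -6]) — executes, giving 4 — identical to its old value.
  sig2: dirty, but its reads are unchanged (sig1 unchanged); cached -4 stands.
  sig3: dirty, but its reads are unchanged (sig2 unchanged); cached 4 stands.
  sig4: a read changed (src1 [-7, 9, -2, 7]->[-9, -5, 8, -6]) — executes, giving 4 — identical to its old value.
  sig5: dirty, but its reads are unchanged (sig3 unchanged, sig2 unchanged); cached 0 stands.
  sig7: dirty, but its reads are unchanged (sig4 unchanged, sig5 unchanged); cached 4 stands.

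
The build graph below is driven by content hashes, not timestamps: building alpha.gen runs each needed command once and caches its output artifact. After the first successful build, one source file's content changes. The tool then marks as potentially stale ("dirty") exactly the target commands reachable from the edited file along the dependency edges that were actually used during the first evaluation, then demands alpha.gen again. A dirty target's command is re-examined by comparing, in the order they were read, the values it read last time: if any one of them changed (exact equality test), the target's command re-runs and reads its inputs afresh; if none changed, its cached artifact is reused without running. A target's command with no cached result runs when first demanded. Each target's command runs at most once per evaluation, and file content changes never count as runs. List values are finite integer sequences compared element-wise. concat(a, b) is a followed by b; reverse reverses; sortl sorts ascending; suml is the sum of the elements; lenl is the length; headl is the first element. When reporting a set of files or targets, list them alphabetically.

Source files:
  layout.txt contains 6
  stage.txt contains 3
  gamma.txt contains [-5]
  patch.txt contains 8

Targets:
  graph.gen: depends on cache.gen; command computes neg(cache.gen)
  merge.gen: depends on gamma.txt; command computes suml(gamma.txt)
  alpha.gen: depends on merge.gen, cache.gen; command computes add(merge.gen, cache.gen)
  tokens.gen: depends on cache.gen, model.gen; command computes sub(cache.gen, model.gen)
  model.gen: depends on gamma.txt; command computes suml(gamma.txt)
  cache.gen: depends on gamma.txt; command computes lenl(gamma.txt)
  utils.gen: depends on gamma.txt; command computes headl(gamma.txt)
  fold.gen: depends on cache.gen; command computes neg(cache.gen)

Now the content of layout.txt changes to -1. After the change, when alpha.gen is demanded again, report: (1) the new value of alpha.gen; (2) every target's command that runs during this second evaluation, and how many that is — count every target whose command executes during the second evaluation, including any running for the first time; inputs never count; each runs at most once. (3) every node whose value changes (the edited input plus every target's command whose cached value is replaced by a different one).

Initial pass — values computed on the first demand:
  cache.gen = lenl([-5]) = 1
  merge.gen = suml([-5]) = -5
  alpha.gen = add(-5, 1) = -4

Second demand — change propagation:
  no demanded computation ever read layout.txt, so the edit dirties nothing and nothing runs.

The important point: nothing the output needs ever reads layout.txt, so the edit is invisible to it.

alpha.gen now evaluates to -4.
Run set: none (0 run).
Changed values: layout.txt.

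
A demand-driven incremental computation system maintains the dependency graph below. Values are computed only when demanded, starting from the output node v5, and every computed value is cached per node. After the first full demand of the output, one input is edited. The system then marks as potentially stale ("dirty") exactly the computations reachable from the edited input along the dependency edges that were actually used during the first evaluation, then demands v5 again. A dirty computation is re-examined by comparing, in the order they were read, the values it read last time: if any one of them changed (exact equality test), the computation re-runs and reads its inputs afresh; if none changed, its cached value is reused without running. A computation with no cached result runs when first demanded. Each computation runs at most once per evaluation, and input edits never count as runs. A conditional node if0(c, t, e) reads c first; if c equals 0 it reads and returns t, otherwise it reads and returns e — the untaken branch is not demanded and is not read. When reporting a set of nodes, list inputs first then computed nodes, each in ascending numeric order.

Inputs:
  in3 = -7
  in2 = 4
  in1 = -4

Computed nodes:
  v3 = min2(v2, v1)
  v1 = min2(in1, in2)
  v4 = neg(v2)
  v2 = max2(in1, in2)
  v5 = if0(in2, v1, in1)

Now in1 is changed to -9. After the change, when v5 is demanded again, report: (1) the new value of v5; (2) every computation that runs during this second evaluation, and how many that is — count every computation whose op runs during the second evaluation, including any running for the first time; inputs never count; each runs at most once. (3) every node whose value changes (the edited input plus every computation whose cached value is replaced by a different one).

First evaluation (everything demanded from the output):
  v5 = if0(in2=4 -> else branch in1) = -4

Propagation after the edit:
  v5: runs — in1 -4->-9; result -9.

New value of v5: -9.
Computations that run: v5 — 1 in total.
Values that change: in1, v5.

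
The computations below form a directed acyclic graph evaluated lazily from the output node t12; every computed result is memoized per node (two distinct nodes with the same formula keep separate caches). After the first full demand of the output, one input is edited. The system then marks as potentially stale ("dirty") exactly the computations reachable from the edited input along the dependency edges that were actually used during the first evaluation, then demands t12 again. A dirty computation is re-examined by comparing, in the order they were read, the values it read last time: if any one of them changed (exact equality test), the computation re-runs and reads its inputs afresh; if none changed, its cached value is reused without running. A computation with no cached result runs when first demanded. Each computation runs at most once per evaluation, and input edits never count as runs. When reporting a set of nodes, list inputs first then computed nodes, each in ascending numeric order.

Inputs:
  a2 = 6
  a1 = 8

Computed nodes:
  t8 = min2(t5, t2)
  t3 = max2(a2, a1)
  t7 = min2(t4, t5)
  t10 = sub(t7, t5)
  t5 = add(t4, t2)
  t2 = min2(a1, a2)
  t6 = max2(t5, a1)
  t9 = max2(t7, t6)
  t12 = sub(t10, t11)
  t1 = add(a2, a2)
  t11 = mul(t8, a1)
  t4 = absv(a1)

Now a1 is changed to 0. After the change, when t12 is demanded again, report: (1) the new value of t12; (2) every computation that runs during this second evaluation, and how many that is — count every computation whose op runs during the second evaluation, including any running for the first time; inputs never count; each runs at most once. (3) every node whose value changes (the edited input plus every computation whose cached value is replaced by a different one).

Demanding t12 again yields 0.
8 computations run: t2, t4, t5, t7, t8, t10, t11, t12.
The nodes whose values change: a1, t2, t4, t5, t7, t8, t10, t11, t12.

First demand of the output computes:
  t2 = min2(8, 6) = 6
  t4 = absv(8) = 8
  t5 = add(8, 6) = 14
  t7 = min2(8, 14) = 8
  t8 = min2(14, 6) = 6
  t10 = sub(8, 14) = -6
  t11 = mul(6, 8) = 48
  t12 = sub(-6, 48) = -54

After the edit, cleaning proceeds:
  t2: a read changed (a1 8->0) — executes, giving 0.
  t4: a read changed (a1 8->0) — executes, giving 0.
  t5: a read changed (t4 8->0; t2 6->0) — executes, giving 0.
  t7: a read changed (t4 8->0; t5 14->0) — executes, giving 0.
  t8: a read changed (t5 14->0; t2 6->0) — executes, giving 0.
  t10: a read changed (t7 8->0; t5 14->0) — executes, giving 0.
  t11: a read changed (t8 6->0; a1 8->0) — executes, giving 0.
  t12: a read changed (t10 -6->0; t11 48->0) — executes, giving 0.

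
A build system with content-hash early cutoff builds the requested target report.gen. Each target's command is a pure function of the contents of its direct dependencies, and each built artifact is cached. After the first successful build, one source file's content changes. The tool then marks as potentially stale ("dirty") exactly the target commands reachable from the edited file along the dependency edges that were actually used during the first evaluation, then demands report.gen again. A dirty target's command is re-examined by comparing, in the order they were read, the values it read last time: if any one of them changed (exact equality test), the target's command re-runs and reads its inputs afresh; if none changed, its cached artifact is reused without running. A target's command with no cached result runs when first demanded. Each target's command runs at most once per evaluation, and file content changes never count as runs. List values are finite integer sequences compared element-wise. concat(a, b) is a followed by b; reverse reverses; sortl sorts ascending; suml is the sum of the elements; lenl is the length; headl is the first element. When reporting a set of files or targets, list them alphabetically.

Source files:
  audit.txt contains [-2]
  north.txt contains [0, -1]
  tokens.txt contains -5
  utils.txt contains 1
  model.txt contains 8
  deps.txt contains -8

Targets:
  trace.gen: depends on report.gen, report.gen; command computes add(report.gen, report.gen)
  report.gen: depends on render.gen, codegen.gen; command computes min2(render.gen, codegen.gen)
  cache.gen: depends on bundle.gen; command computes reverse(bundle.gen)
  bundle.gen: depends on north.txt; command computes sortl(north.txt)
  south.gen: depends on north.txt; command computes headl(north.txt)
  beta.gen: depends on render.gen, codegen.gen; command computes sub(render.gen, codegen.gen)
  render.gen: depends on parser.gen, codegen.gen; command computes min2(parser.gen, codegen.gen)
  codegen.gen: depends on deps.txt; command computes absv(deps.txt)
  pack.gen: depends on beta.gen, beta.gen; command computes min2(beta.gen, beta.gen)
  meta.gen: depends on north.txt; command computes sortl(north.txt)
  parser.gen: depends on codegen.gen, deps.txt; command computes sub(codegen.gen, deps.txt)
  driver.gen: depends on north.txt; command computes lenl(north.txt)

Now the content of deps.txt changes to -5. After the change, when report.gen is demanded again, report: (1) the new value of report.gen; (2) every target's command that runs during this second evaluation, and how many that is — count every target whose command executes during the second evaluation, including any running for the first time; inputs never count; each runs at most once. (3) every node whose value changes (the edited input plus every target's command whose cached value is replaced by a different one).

New value of report.gen: 5.
Target commands that run: codegen.gen, parser.gen, render.gen, report.gen — 4 in total.
Values that change: codegen.gen, deps.txt, parser.gen, render.gen, report.gen.

First evaluation (everything demanded from the output):
  codegen.gen = absv(-8) = 8
  parser.gen = sub(8, -8) = 16
  render.gen = min2(16, 8) = 8
  report.gen = min2(8, 8) = 8

Propagation after the edit:
  codegen.gen: runs — deps.txt -8->-5; result 5.
  parser.gen: runs — codegen.gen 8->5; deps.txt -8->-5; result 10.
  render.gen: runs — parser.gen 16->10; codegen.gen 8->5; result 5.
  report.gen: runs — render.gen 8->5; codegen.gen 8->5; result 5.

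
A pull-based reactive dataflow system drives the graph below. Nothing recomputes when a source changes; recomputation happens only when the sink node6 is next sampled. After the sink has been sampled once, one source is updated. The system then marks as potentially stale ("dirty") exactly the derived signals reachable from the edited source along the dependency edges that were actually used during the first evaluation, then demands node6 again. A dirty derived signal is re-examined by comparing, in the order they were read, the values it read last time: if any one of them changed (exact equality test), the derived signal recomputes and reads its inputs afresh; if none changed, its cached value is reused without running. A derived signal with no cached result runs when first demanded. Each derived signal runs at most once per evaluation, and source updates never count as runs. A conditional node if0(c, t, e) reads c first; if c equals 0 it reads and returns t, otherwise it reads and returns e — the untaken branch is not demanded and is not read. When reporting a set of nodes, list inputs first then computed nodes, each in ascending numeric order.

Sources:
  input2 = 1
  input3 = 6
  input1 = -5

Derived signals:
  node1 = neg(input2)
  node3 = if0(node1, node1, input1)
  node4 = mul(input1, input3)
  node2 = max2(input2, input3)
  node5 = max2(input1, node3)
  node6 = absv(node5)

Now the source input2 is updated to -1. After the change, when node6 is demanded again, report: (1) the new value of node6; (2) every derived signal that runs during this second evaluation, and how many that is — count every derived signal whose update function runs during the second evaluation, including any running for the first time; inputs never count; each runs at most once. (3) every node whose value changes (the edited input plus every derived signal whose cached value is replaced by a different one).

New value of node6: 5.
Derived signals that run: node1, node3 — 2 in total.
Values that change: input2, node1.
Key observation: the change is absorbed at node3 — it re-runs but produces the same value, and the output's value is unchanged.

First evaluation (everything demanded from the output):
  node1 = neg(1) = -1
  node3 = if0(node1=-1 -> else branch input1) = -5
  node5 = max2(-5, -5) = -5
  node6 = absv(-5) = 5

Propagation after the edit:
  node1: runs — input2 1->-1; result 1.
  node3: runs — node1 -1->1; result -5 (same value as before).
  node5: checked — values it read are unchanged (input1 unchanged, node3 unchanged); reused cached -5 without running.
  node6: checked — values it read are unchanged (node5 unchanged); reused cached 5 without running.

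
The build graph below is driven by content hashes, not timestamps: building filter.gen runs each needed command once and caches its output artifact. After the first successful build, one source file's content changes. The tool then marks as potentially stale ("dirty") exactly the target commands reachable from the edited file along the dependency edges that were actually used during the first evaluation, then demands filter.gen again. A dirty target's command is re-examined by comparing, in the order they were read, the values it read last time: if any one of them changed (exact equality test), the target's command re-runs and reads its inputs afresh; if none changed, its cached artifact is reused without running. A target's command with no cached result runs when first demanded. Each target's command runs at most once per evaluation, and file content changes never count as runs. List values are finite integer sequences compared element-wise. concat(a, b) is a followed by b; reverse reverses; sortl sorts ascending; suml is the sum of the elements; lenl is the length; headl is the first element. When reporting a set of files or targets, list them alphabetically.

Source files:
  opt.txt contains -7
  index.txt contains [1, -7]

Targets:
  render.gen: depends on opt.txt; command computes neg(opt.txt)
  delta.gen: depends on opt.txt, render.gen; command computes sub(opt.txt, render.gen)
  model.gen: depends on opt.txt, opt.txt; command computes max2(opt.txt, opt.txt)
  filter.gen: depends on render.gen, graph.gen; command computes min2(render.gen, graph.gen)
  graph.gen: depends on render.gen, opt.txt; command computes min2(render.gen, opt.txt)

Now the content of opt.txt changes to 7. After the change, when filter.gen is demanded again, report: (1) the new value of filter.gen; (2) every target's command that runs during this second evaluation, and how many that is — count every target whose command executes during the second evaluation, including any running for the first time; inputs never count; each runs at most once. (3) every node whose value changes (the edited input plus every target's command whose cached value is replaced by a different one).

filter.gen now evaluates to -7.
Run set: filter.gen, graph.gen, render.gen (3 run).
Changed values: opt.txt, render.gen.

Initial pass — values computed on the first demand:
  render.gen = neg(-7) = 7
  graph.gen = min2(7, -7) = -7
  filter.gen = min2(7, -7) = -7

Second demand — change propagation:
  render.gen: re-runs because opt.txt -7->7; new result -7.
  graph.gen: re-runs because render.gen 7->-7; opt.txt -7->7; new result -7 (unchanged).
  filter.gen: re-runs because render.gen 7->-7; new result -7 (unchanged).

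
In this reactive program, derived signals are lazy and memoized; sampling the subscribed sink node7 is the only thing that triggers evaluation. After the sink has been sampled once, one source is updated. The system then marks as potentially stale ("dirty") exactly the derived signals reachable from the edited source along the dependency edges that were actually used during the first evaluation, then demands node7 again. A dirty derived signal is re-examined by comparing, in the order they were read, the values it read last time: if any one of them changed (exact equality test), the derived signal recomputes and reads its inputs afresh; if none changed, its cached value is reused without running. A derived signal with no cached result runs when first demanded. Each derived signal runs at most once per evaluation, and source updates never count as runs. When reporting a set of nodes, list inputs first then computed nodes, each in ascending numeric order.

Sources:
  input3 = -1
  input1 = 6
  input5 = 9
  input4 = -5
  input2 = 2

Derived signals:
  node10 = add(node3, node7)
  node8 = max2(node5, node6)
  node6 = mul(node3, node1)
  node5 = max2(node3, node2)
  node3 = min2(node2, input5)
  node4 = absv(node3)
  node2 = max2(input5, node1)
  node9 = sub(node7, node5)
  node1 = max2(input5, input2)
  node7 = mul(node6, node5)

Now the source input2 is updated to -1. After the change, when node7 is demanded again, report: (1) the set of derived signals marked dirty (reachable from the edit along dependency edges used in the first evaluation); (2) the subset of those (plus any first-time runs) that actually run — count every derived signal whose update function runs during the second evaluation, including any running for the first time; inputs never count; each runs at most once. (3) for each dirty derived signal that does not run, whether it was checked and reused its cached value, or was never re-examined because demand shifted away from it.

The edit dirties: node1, node2, node3, node5, node6, node7.
1 derived signals run: node1.
Cache hits after checking: node2, node3, node5, node6, node7.
Note the absorption at node1: it re-runs yet its value is the same, leaving the output's value untouched.

First demand of the output computes:
  node1 = max2(9, 2) = 9
  node2 = max2(9, 9) = 9
  node3 = min2(9, 9) = 9
  node5 = max2(9, 9) = 9
  node6 = mul(9, 9) = 81
  node7 = mul(81, 9) = 729

After the edit, cleaning proceeds:
  node1: a read changed (input2 2->-1) — executes, giving 9 — identical to its old value.
  node2: dirty, but its reads are unchanged (input5 unchanged, node1 unchanged); cached 9 stands.
  node3: dirty, but its reads are unchanged (node2 unchanged, input5 unchanged); cached 9 stands.
  node5: dirty, but its reads are unchanged (node3 unchanged, node2 unchanged); cached 9 stands.
  node6: dirty, but its reads are unchanged (node3 unchanged, node1 unchanged); cached 81 stands.
  node7: dirty, but its reads are unchanged (node6 unchanged, node5 unchanged); cached 729 stands.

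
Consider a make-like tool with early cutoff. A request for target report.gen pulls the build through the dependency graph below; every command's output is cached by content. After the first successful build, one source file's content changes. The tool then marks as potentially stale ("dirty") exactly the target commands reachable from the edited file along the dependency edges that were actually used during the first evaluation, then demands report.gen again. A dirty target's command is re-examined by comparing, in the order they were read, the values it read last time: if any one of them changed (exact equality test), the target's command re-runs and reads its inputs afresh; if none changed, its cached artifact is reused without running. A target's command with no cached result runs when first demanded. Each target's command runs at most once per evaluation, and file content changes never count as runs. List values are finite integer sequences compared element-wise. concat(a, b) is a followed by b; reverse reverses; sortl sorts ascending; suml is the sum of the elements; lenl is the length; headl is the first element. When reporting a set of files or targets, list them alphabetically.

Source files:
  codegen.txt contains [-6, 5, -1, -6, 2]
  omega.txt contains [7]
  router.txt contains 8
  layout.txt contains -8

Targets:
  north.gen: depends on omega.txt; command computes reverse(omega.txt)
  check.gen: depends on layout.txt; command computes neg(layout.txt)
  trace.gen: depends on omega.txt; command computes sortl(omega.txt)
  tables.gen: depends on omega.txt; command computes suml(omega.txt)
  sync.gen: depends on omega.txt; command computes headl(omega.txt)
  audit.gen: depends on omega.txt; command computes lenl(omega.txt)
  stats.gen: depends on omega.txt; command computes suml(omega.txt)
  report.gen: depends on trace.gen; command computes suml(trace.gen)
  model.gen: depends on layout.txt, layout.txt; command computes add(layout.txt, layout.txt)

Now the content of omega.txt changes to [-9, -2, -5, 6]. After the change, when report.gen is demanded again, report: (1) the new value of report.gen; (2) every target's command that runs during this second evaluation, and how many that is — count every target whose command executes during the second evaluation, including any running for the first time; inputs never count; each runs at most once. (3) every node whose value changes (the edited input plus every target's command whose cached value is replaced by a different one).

First demand of the output computes:
  trace.gen = sortl([7]) = [7]
  report.gen = suml([7]) = 7

After the edit, cleaning proceeds:
  trace.gen: a read changed (omega.txt [7]->[-9, -2, -5, 6]) — executes, giving [-9, -5, -2, 6].
  report.gen: a read changed (trace.gen [7]->[-9, -5, -2, 6]) — executes, giving -10.

Demanding report.gen again yields -10.
2 target commands run: report.gen, trace.gen.
The nodes whose values change: omega.txt, report.gen, trace.gen.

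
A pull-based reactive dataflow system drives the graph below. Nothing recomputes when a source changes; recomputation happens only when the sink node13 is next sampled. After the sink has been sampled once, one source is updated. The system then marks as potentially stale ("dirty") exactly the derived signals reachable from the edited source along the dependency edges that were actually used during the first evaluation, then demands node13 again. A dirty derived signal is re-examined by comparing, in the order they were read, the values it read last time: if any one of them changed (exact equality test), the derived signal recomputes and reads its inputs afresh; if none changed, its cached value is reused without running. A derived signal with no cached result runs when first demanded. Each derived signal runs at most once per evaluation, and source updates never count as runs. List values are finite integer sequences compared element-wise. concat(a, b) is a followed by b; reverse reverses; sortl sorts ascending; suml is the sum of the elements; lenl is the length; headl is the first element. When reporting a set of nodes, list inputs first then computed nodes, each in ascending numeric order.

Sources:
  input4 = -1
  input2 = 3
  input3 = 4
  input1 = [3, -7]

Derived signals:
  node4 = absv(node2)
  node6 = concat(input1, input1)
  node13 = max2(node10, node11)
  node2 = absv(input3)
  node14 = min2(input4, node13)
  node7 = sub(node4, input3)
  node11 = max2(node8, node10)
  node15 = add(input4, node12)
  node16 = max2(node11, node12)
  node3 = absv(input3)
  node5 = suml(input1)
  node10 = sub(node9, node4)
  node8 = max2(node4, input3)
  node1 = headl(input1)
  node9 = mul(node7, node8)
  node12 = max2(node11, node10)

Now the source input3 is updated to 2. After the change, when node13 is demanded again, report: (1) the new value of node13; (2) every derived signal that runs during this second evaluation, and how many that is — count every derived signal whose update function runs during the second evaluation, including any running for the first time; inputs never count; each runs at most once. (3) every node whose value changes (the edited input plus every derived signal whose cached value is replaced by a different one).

First evaluation (everything demanded from the output):
  node2 = absv(4) = 4
  node4 = absv(4) = 4
  node7 = sub(4, 4) = 0
  node8 = max2(4, 4) = 4
  node9 = mul(0, 4) = 0
  node10 = sub(0, 4) = -4
  node11 = max2(4, -4) = 4
  node13 = max2(-4, 4) = 4

Propagation after the edit:
  node2: runs — input3 4->2; result 2.
  node4: runs — node2 4->2; result 2.
  node7: runs — node4 4->2; input3 4->2; result 0 (same value as before).
  node8: runs — node4 4->2; input3 4->2; result 2.
  node9: runs — node8 4->2; result 0 (same value as before).
  node10: runs — node4 4->2; result -2.
  node11: runs — node8 4->2; node10 -4->-2; result 2.
  node13: runs — node10 -4->-2; node11 4->2; result 2.

New value of node13: 2.
Derived signals that run: node2, node4, node7, node8, node9, node10, node11, node13 — 8 in total.
Values that change: input3, node2, node4, node8, node10, node11, node13.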